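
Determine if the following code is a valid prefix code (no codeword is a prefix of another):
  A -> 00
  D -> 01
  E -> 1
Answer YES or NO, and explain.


Checking each pair (does one codeword prefix another?):
  A='00' vs D='01': no prefix
  A='00' vs E='1': no prefix
  D='01' vs A='00': no prefix
  D='01' vs E='1': no prefix
  E='1' vs A='00': no prefix
  E='1' vs D='01': no prefix
No violation found over all pairs.

YES -- this is a valid prefix code. No codeword is a prefix of any other codeword.


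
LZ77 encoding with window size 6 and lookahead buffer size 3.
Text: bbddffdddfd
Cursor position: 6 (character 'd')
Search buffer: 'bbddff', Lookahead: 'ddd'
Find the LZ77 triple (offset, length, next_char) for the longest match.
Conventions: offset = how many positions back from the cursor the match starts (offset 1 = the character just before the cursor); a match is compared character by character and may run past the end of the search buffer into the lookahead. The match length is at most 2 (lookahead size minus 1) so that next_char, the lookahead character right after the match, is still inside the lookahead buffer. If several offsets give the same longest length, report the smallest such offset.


Try each offset into the search buffer:
  offset=1 (pos 5, char 'f'): match length 0
  offset=2 (pos 4, char 'f'): match length 0
  offset=3 (pos 3, char 'd'): match length 1
  offset=4 (pos 2, char 'd'): match length 2
  offset=5 (pos 1, char 'b'): match length 0
  offset=6 (pos 0, char 'b'): match length 0
Longest match has length 2 at offset 4.
next_char = character at position 6 + 2 = 8 -> 'd'

Best match: offset=4, length=2 (matching 'dd' starting at position 2)
LZ77 triple: (4, 2, 'd')


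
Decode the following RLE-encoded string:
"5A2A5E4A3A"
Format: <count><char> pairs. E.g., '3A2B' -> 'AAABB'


Expanding each <count><char> pair:
  5A -> 'AAAAA'
  2A -> 'AA'
  5E -> 'EEEEE'
  4A -> 'AAAA'
  3A -> 'AAA'

Decoded = AAAAAAAEEEEEAAAAAAA


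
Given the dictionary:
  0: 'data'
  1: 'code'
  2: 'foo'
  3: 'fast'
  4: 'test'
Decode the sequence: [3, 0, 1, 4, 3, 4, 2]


Look up each index in the dictionary:
  3 -> 'fast'
  0 -> 'data'
  1 -> 'code'
  4 -> 'test'
  3 -> 'fast'
  4 -> 'test'
  2 -> 'foo'

Decoded: "fast data code test fast test foo"


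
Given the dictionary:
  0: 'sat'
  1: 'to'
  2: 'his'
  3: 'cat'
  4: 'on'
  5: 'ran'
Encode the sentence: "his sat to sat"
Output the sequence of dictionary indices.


Look up each word in the dictionary:
  'his' -> 2
  'sat' -> 0
  'to' -> 1
  'sat' -> 0

Encoded: [2, 0, 1, 0]


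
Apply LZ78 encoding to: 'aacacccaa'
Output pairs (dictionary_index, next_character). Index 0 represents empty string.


LZ78 encoding steps:
Dictionary: {0: ''}
Step 1: w='' (idx 0), next='a' -> output (0, 'a'), add 'a' as idx 1
Step 2: w='a' (idx 1), next='c' -> output (1, 'c'), add 'ac' as idx 2
Step 3: w='ac' (idx 2), next='c' -> output (2, 'c'), add 'acc' as idx 3
Step 4: w='' (idx 0), next='c' -> output (0, 'c'), add 'c' as idx 4
Step 5: w='a' (idx 1), next='a' -> output (1, 'a'), add 'aa' as idx 5


Encoded: [(0, 'a'), (1, 'c'), (2, 'c'), (0, 'c'), (1, 'a')]


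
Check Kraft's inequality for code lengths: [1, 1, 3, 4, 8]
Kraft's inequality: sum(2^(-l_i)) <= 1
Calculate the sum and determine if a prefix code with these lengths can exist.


Sum = 2^(-1) + 2^(-1) + 2^(-3) + 2^(-4) + 2^(-8)
    = 0.5 + 0.5 + 0.125 + 0.0625 + 0.00390625
    = 305/256 = 1.19140625
Since 1.19140625 > 1, Kraft's inequality is NOT satisfied.
A prefix code with these lengths CANNOT exist.

Kraft sum = 1.19140625. Not satisfied.


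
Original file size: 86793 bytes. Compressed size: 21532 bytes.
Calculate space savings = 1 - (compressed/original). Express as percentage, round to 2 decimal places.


ratio = compressed/original = 21532/86793 = 0.248085
savings = 1 - ratio = 1 - 0.248085 = 0.751915
as a percentage: 0.751915 * 100 = 75.19%

Space savings = 1 - 21532/86793 = 75.19%


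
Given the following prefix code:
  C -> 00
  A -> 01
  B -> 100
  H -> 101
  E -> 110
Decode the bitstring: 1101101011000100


Decoding step by step:
Bits 110 -> E
Bits 110 -> E
Bits 101 -> H
Bits 100 -> B
Bits 01 -> A
Bits 00 -> C


Decoded message: EEHBAC


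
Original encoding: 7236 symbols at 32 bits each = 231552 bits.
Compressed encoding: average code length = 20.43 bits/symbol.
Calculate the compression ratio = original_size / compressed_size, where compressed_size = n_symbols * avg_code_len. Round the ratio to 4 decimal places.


original_size = n_symbols * orig_bits = 7236 * 32 = 231552 bits
compressed_size = n_symbols * avg_code_len = 7236 * 20.43 = 147831.48 bits
ratio = original_size / compressed_size = 231552 / 147831.48 = 1.5663

Compression ratio = 1.5663


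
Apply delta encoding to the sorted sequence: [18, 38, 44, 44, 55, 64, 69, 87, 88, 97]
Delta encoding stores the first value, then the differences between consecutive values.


First value: 18
Deltas:
  38 - 18 = 20
  44 - 38 = 6
  44 - 44 = 0
  55 - 44 = 11
  64 - 55 = 9
  69 - 64 = 5
  87 - 69 = 18
  88 - 87 = 1
  97 - 88 = 9


Delta encoded: [18, 20, 6, 0, 11, 9, 5, 18, 1, 9]


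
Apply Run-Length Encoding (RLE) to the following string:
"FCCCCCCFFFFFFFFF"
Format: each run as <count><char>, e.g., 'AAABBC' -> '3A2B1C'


Scanning runs left to right:
  i=0: run of 'F' x 1 -> '1F'
  i=1: run of 'C' x 6 -> '6C'
  i=7: run of 'F' x 9 -> '9F'

RLE = 1F6C9F


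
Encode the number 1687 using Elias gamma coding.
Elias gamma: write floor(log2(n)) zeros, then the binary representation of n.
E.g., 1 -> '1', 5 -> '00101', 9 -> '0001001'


num_bits = floor(log2(1687)) + 1 = 11
leading_zeros = num_bits - 1 = 10
binary(1687) = 11010010111

Elias gamma(1687) = '0000000000' + '11010010111' = 000000000011010010111 (21 bits)


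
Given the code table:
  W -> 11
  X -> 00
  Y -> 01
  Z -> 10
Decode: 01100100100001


Decoding:
01 -> Y
10 -> Z
01 -> Y
00 -> X
10 -> Z
00 -> X
01 -> Y


Result: YZYXZXY


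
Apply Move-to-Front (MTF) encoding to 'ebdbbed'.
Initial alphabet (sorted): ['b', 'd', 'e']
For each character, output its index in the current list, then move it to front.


MTF encoding:
'e': index 2 in ['b', 'd', 'e'] -> ['e', 'b', 'd']
'b': index 1 in ['e', 'b', 'd'] -> ['b', 'e', 'd']
'd': index 2 in ['b', 'e', 'd'] -> ['d', 'b', 'e']
'b': index 1 in ['d', 'b', 'e'] -> ['b', 'd', 'e']
'b': index 0 in ['b', 'd', 'e'] -> ['b', 'd', 'e']
'e': index 2 in ['b', 'd', 'e'] -> ['e', 'b', 'd']
'd': index 2 in ['e', 'b', 'd'] -> ['d', 'e', 'b']


Output: [2, 1, 2, 1, 0, 2, 2]


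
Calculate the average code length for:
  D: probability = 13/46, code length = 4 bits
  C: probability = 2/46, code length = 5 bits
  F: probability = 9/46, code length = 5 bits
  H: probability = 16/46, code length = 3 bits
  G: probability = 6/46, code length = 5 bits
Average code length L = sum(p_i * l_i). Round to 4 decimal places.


Weighted contributions p_i * l_i:
  D: (13/46) * 4 = 52/46
  C: (2/46) * 5 = 10/46
  F: (9/46) * 5 = 45/46
  H: (16/46) * 3 = 48/46
  G: (6/46) * 5 = 30/46
Sum = (52 + 10 + 45 + 48 + 30)/46 = 185/46

L = 185/46 = 4.0217 bits/symbol


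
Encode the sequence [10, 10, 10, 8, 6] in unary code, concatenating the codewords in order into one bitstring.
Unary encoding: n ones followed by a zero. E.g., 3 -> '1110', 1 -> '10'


Encode each number as n ones followed by a terminating 0:
  10 -> 11111111110 (11 bits)
  10 -> 11111111110 (11 bits)
  10 -> 11111111110 (11 bits)
  8 -> 111111110 (9 bits)
  6 -> 1111110 (7 bits)
Total length = 11 + 11 + 11 + 9 + 7 = 49 bits.

Unary([10, 10, 10, 8, 6]) = 1111111111011111111110111111111101111111101111110 (49 bits)


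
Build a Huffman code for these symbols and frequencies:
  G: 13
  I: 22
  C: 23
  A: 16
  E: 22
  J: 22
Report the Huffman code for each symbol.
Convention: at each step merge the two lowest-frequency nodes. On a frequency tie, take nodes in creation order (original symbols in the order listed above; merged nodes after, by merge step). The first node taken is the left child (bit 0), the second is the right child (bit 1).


Huffman tree construction:
Step 1: Merge G(13) + A(16) = 29
Step 2: Merge I(22) + E(22) = 44
Step 3: Merge J(22) + C(23) = 45
Step 4: Merge (G+A)(29) + (I+E)(44) = 73
Step 5: Merge (J+C)(45) + ((G+A)+(I+E))(73) = 118
Read each symbol's code off the tree from the root (left child = 0, right child = 1).

Codes:
  G: 100 (length 3)
  I: 110 (length 3)
  C: 01 (length 2)
  A: 101 (length 3)
  E: 111 (length 3)
  J: 00 (length 2)
Average code length: 309/118 = 2.6186 bits/symbol


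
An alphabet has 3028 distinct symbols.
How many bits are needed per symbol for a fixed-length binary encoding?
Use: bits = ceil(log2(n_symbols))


log2(3028) = 11.5641
Bracket: 2^11 = 2048 < 3028 <= 2^12 = 4096
So ceil(log2(3028)) = 12

bits = ceil(log2(3028)) = ceil(11.5641) = 12 bits


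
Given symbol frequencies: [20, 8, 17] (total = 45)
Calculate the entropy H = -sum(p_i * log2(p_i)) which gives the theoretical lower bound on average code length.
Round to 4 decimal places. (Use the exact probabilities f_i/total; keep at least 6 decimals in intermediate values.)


Per-symbol terms -p_i * log2(p_i) with p_i = f_i/45:
  p = 20/45 = 0.444444: log2(p) = -1.169925, -p*log2(p) = 0.519967
  p = 8/45 = 0.177778: log2(p) = -2.491853, -p*log2(p) = 0.442996
  p = 17/45 = 0.377778: log2(p) = -1.404390, -p*log2(p) = 0.530547
H = 0.519967 + 0.442996 + 0.530547 = 1.493510

H = 1.4935 bits/symbol


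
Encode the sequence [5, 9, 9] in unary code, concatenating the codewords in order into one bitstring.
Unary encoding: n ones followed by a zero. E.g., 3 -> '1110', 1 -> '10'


Encode each number as n ones followed by a terminating 0:
  5 -> 111110 (6 bits)
  9 -> 1111111110 (10 bits)
  9 -> 1111111110 (10 bits)
Total length = 6 + 10 + 10 = 26 bits.

Unary([5, 9, 9]) = 11111011111111101111111110 (26 bits)


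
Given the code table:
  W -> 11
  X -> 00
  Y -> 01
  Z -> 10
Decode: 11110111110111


Decoding:
11 -> W
11 -> W
01 -> Y
11 -> W
11 -> W
01 -> Y
11 -> W


Result: WWYWWYW


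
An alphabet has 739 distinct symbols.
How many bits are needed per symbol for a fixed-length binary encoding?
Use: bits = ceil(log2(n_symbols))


log2(739) = 9.5294
Bracket: 2^9 = 512 < 739 <= 2^10 = 1024
So ceil(log2(739)) = 10

bits = ceil(log2(739)) = ceil(9.5294) = 10 bits


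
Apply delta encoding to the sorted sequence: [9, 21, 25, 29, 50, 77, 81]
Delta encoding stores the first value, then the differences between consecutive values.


First value: 9
Deltas:
  21 - 9 = 12
  25 - 21 = 4
  29 - 25 = 4
  50 - 29 = 21
  77 - 50 = 27
  81 - 77 = 4


Delta encoded: [9, 12, 4, 4, 21, 27, 4]


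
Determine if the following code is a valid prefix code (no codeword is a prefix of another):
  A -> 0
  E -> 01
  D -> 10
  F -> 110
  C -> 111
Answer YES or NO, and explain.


Checking each pair (does one codeword prefix another?):
  A='0' vs E='01': prefix -- VIOLATION

NO -- this is NOT a valid prefix code. A (0) is a prefix of E (01).


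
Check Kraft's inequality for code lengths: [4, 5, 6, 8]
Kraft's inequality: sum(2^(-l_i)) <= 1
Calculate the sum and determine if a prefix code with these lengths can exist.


Sum = 2^(-4) + 2^(-5) + 2^(-6) + 2^(-8)
    = 0.0625 + 0.03125 + 0.015625 + 0.00390625
    = 29/256 = 0.11328125
Since 0.11328125 <= 1, Kraft's inequality IS satisfied.
A prefix code with these lengths CAN exist.

Kraft sum = 0.11328125. Satisfied.


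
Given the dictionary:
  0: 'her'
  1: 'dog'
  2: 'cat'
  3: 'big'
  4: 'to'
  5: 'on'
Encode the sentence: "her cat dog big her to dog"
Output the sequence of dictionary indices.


Look up each word in the dictionary:
  'her' -> 0
  'cat' -> 2
  'dog' -> 1
  'big' -> 3
  'her' -> 0
  'to' -> 4
  'dog' -> 1

Encoded: [0, 2, 1, 3, 0, 4, 1]


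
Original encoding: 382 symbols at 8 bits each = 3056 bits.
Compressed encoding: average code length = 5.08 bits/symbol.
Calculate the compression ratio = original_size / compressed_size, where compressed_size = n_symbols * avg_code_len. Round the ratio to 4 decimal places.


original_size = n_symbols * orig_bits = 382 * 8 = 3056 bits
compressed_size = n_symbols * avg_code_len = 382 * 5.08 = 1940.56 bits
ratio = original_size / compressed_size = 3056 / 1940.56 = 1.5748

Compression ratio = 1.5748


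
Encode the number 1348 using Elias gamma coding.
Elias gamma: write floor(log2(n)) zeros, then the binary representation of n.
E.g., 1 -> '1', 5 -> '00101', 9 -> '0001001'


num_bits = floor(log2(1348)) + 1 = 11
leading_zeros = num_bits - 1 = 10
binary(1348) = 10101000100

Elias gamma(1348) = '0000000000' + '10101000100' = 000000000010101000100 (21 bits)


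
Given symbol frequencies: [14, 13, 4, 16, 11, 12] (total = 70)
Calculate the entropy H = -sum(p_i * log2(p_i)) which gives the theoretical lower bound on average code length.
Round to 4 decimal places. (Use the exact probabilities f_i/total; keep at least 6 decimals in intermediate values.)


Per-symbol terms -p_i * log2(p_i) with p_i = f_i/70:
  p = 14/70 = 0.200000: log2(p) = -2.321928, -p*log2(p) = 0.464386
  p = 13/70 = 0.185714: log2(p) = -2.428843, -p*log2(p) = 0.451071
  p = 4/70 = 0.057143: log2(p) = -4.129283, -p*log2(p) = 0.235959
  p = 16/70 = 0.228571: log2(p) = -2.129283, -p*log2(p) = 0.486693
  p = 11/70 = 0.157143: log2(p) = -2.669851, -p*log2(p) = 0.419548
  p = 12/70 = 0.171429: log2(p) = -2.544321, -p*log2(p) = 0.436169
H = 0.464386 + 0.451071 + 0.235959 + 0.486693 + 0.419548 + 0.436169 = 2.493826

H = 2.4938 bits/symbol


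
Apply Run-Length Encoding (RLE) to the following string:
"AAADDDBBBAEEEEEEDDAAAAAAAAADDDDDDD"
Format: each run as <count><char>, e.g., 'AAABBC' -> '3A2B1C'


Scanning runs left to right:
  i=0: run of 'A' x 3 -> '3A'
  i=3: run of 'D' x 3 -> '3D'
  i=6: run of 'B' x 3 -> '3B'
  i=9: run of 'A' x 1 -> '1A'
  i=10: run of 'E' x 6 -> '6E'
  i=16: run of 'D' x 2 -> '2D'
  i=18: run of 'A' x 9 -> '9A'
  i=27: run of 'D' x 7 -> '7D'

RLE = 3A3D3B1A6E2D9A7D


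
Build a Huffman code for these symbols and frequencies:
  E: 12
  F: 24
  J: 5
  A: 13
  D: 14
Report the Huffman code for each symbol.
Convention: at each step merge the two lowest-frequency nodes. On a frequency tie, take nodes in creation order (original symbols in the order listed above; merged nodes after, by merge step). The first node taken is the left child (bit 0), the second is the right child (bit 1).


Huffman tree construction:
Step 1: Merge J(5) + E(12) = 17
Step 2: Merge A(13) + D(14) = 27
Step 3: Merge (J+E)(17) + F(24) = 41
Step 4: Merge (A+D)(27) + ((J+E)+F)(41) = 68
Read each symbol's code off the tree from the root (left child = 0, right child = 1).

Codes:
  E: 101 (length 3)
  F: 11 (length 2)
  J: 100 (length 3)
  A: 00 (length 2)
  D: 01 (length 2)
Average code length: 153/68 = 2.2500 bits/symbol


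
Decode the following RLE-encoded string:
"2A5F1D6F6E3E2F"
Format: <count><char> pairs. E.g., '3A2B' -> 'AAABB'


Expanding each <count><char> pair:
  2A -> 'AA'
  5F -> 'FFFFF'
  1D -> 'D'
  6F -> 'FFFFFF'
  6E -> 'EEEEEE'
  3E -> 'EEE'
  2F -> 'FF'

Decoded = AAFFFFFDFFFFFFEEEEEEEEEFF


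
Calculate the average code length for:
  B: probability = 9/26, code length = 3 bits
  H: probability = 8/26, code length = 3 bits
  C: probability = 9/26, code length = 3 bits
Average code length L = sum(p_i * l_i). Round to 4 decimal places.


Weighted contributions p_i * l_i:
  B: (9/26) * 3 = 27/26
  H: (8/26) * 3 = 24/26
  C: (9/26) * 3 = 27/26
Sum = (27 + 24 + 27)/26 = 78/26

L = 78/26 = 3.0000 bits/symbol


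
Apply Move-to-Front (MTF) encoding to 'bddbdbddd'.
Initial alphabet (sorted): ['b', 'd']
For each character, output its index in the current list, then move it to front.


MTF encoding:
'b': index 0 in ['b', 'd'] -> ['b', 'd']
'd': index 1 in ['b', 'd'] -> ['d', 'b']
'd': index 0 in ['d', 'b'] -> ['d', 'b']
'b': index 1 in ['d', 'b'] -> ['b', 'd']
'd': index 1 in ['b', 'd'] -> ['d', 'b']
'b': index 1 in ['d', 'b'] -> ['b', 'd']
'd': index 1 in ['b', 'd'] -> ['d', 'b']
'd': index 0 in ['d', 'b'] -> ['d', 'b']
'd': index 0 in ['d', 'b'] -> ['d', 'b']


Output: [0, 1, 0, 1, 1, 1, 1, 0, 0]


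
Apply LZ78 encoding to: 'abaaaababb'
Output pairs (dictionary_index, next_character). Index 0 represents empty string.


LZ78 encoding steps:
Dictionary: {0: ''}
Step 1: w='' (idx 0), next='a' -> output (0, 'a'), add 'a' as idx 1
Step 2: w='' (idx 0), next='b' -> output (0, 'b'), add 'b' as idx 2
Step 3: w='a' (idx 1), next='a' -> output (1, 'a'), add 'aa' as idx 3
Step 4: w='aa' (idx 3), next='b' -> output (3, 'b'), add 'aab' as idx 4
Step 5: w='a' (idx 1), next='b' -> output (1, 'b'), add 'ab' as idx 5
Step 6: w='b' (idx 2), end of input -> output (2, '')


Encoded: [(0, 'a'), (0, 'b'), (1, 'a'), (3, 'b'), (1, 'b'), (2, '')]


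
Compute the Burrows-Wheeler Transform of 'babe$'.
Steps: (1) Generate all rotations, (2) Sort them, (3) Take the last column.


Rotations (sorted):
  0: $babe -> last char: e
  1: abe$b -> last char: b
  2: babe$ -> last char: $
  3: be$ba -> last char: a
  4: e$bab -> last char: b


BWT = eb$ab


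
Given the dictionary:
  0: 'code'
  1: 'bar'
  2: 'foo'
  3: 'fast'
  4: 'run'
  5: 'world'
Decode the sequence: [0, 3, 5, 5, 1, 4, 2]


Look up each index in the dictionary:
  0 -> 'code'
  3 -> 'fast'
  5 -> 'world'
  5 -> 'world'
  1 -> 'bar'
  4 -> 'run'
  2 -> 'foo'

Decoded: "code fast world world bar run foo"


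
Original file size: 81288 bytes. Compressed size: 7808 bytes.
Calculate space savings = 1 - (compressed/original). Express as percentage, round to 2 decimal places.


ratio = compressed/original = 7808/81288 = 0.096054
savings = 1 - ratio = 1 - 0.096054 = 0.903946
as a percentage: 0.903946 * 100 = 90.39%

Space savings = 1 - 7808/81288 = 90.39%


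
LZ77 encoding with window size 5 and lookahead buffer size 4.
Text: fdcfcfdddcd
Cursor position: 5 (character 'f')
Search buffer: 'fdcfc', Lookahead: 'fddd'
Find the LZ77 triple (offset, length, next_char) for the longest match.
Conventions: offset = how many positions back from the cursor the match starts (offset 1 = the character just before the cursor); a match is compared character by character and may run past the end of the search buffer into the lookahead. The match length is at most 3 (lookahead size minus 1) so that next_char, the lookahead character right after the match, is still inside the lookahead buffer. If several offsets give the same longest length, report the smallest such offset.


Try each offset into the search buffer:
  offset=1 (pos 4, char 'c'): match length 0
  offset=2 (pos 3, char 'f'): match length 1
  offset=3 (pos 2, char 'c'): match length 0
  offset=4 (pos 1, char 'd'): match length 0
  offset=5 (pos 0, char 'f'): match length 2
Longest match has length 2 at offset 5.
next_char = character at position 5 + 2 = 7 -> 'd'

Best match: offset=5, length=2 (matching 'fd' starting at position 0)
LZ77 triple: (5, 2, 'd')


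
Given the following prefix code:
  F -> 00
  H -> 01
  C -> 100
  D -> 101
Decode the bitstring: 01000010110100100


Decoding step by step:
Bits 01 -> H
Bits 00 -> F
Bits 00 -> F
Bits 101 -> D
Bits 101 -> D
Bits 00 -> F
Bits 100 -> C


Decoded message: HFFDDFC


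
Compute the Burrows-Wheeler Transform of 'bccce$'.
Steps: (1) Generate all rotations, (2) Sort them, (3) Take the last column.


Rotations (sorted):
  0: $bccce -> last char: e
  1: bccce$ -> last char: $
  2: ccce$b -> last char: b
  3: cce$bc -> last char: c
  4: ce$bcc -> last char: c
  5: e$bccc -> last char: c


BWT = e$bccc


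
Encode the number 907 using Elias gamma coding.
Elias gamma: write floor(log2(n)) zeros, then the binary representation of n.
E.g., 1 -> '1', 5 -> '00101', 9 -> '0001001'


num_bits = floor(log2(907)) + 1 = 10
leading_zeros = num_bits - 1 = 9
binary(907) = 1110001011

Elias gamma(907) = '000000000' + '1110001011' = 0000000001110001011 (19 bits)


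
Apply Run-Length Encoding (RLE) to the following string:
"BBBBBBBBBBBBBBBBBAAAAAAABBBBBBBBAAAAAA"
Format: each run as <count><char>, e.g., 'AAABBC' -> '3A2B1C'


Scanning runs left to right:
  i=0: run of 'B' x 17 -> '17B'
  i=17: run of 'A' x 7 -> '7A'
  i=24: run of 'B' x 8 -> '8B'
  i=32: run of 'A' x 6 -> '6A'

RLE = 17B7A8B6A


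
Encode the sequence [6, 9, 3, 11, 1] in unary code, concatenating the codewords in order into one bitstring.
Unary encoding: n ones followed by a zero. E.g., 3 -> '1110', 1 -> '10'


Encode each number as n ones followed by a terminating 0:
  6 -> 1111110 (7 bits)
  9 -> 1111111110 (10 bits)
  3 -> 1110 (4 bits)
  11 -> 111111111110 (12 bits)
  1 -> 10 (2 bits)
Total length = 7 + 10 + 4 + 12 + 2 = 35 bits.

Unary([6, 9, 3, 11, 1]) = 11111101111111110111011111111111010 (35 bits)


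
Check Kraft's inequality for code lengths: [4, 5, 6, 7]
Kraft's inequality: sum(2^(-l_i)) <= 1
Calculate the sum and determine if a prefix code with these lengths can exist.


Sum = 2^(-4) + 2^(-5) + 2^(-6) + 2^(-7)
    = 0.0625 + 0.03125 + 0.015625 + 0.0078125
    = 15/128 = 0.1171875
Since 0.1171875 <= 1, Kraft's inequality IS satisfied.
A prefix code with these lengths CAN exist.

Kraft sum = 0.1171875. Satisfied.


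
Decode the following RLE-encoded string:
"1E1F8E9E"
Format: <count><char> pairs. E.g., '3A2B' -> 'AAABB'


Expanding each <count><char> pair:
  1E -> 'E'
  1F -> 'F'
  8E -> 'EEEEEEEE'
  9E -> 'EEEEEEEEE'

Decoded = EFEEEEEEEEEEEEEEEEE


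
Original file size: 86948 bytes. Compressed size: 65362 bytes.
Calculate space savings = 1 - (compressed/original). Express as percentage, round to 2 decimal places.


ratio = compressed/original = 65362/86948 = 0.751737
savings = 1 - ratio = 1 - 0.751737 = 0.248263
as a percentage: 0.248263 * 100 = 24.83%

Space savings = 1 - 65362/86948 = 24.83%


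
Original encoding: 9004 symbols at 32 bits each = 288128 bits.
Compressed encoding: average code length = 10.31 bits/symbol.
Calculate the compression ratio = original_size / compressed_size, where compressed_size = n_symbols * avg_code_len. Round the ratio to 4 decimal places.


original_size = n_symbols * orig_bits = 9004 * 32 = 288128 bits
compressed_size = n_symbols * avg_code_len = 9004 * 10.31 = 92831.24 bits
ratio = original_size / compressed_size = 288128 / 92831.24 = 3.1038

Compression ratio = 3.1038


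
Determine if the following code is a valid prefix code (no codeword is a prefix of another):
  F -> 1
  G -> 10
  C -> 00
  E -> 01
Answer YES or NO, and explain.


Checking each pair (does one codeword prefix another?):
  F='1' vs G='10': prefix -- VIOLATION

NO -- this is NOT a valid prefix code. F (1) is a prefix of G (10).


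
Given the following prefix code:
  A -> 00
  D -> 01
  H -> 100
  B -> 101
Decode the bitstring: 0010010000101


Decoding step by step:
Bits 00 -> A
Bits 100 -> H
Bits 100 -> H
Bits 00 -> A
Bits 101 -> B


Decoded message: AHHAB


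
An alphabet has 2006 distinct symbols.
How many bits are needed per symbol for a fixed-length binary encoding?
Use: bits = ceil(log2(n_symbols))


log2(2006) = 10.9701
Bracket: 2^10 = 1024 < 2006 <= 2^11 = 2048
So ceil(log2(2006)) = 11

bits = ceil(log2(2006)) = ceil(10.9701) = 11 bits


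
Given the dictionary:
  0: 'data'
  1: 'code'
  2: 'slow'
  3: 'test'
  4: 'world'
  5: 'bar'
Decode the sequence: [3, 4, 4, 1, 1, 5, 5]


Look up each index in the dictionary:
  3 -> 'test'
  4 -> 'world'
  4 -> 'world'
  1 -> 'code'
  1 -> 'code'
  5 -> 'bar'
  5 -> 'bar'

Decoded: "test world world code code bar bar"


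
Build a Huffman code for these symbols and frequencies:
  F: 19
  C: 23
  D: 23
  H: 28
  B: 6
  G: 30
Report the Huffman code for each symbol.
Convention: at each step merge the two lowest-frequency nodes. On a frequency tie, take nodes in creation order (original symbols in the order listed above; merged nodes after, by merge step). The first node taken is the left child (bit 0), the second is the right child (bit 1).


Huffman tree construction:
Step 1: Merge B(6) + F(19) = 25
Step 2: Merge C(23) + D(23) = 46
Step 3: Merge (B+F)(25) + H(28) = 53
Step 4: Merge G(30) + (C+D)(46) = 76
Step 5: Merge ((B+F)+H)(53) + (G+(C+D))(76) = 129
Read each symbol's code off the tree from the root (left child = 0, right child = 1).

Codes:
  F: 001 (length 3)
  C: 110 (length 3)
  D: 111 (length 3)
  H: 01 (length 2)
  B: 000 (length 3)
  G: 10 (length 2)
Average code length: 329/129 = 2.5504 bits/symbol


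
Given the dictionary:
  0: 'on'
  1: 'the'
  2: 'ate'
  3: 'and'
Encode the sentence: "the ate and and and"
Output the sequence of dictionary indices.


Look up each word in the dictionary:
  'the' -> 1
  'ate' -> 2
  'and' -> 3
  'and' -> 3
  'and' -> 3

Encoded: [1, 2, 3, 3, 3]


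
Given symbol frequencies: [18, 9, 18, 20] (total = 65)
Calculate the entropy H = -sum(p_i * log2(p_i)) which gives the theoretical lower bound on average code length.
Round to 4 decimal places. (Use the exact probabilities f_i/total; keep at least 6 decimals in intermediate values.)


Per-symbol terms -p_i * log2(p_i) with p_i = f_i/65:
  p = 18/65 = 0.276923: log2(p) = -1.852443, -p*log2(p) = 0.512984
  p = 9/65 = 0.138462: log2(p) = -2.852443, -p*log2(p) = 0.394954
  p = 18/65 = 0.276923: log2(p) = -1.852443, -p*log2(p) = 0.512984
  p = 20/65 = 0.307692: log2(p) = -1.700440, -p*log2(p) = 0.523212
H = 0.512984 + 0.394954 + 0.512984 + 0.523212 = 1.944134

H = 1.9441 bits/symbol


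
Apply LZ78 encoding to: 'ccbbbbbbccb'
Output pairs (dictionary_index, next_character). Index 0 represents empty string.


LZ78 encoding steps:
Dictionary: {0: ''}
Step 1: w='' (idx 0), next='c' -> output (0, 'c'), add 'c' as idx 1
Step 2: w='c' (idx 1), next='b' -> output (1, 'b'), add 'cb' as idx 2
Step 3: w='' (idx 0), next='b' -> output (0, 'b'), add 'b' as idx 3
Step 4: w='b' (idx 3), next='b' -> output (3, 'b'), add 'bb' as idx 4
Step 5: w='bb' (idx 4), next='c' -> output (4, 'c'), add 'bbc' as idx 5
Step 6: w='cb' (idx 2), end of input -> output (2, '')


Encoded: [(0, 'c'), (1, 'b'), (0, 'b'), (3, 'b'), (4, 'c'), (2, '')]


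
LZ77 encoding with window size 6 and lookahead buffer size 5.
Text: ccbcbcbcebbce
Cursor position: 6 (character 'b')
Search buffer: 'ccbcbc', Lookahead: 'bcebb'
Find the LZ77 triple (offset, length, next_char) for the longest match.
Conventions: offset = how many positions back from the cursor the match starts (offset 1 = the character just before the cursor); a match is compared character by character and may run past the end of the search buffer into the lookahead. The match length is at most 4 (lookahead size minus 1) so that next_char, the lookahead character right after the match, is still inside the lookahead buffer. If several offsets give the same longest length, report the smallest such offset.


Try each offset into the search buffer:
  offset=1 (pos 5, char 'c'): match length 0
  offset=2 (pos 4, char 'b'): match length 2
  offset=3 (pos 3, char 'c'): match length 0
  offset=4 (pos 2, char 'b'): match length 2
  offset=5 (pos 1, char 'c'): match length 0
  offset=6 (pos 0, char 'c'): match length 0
Longest match has length 2, found at offsets 2, 4; take the smallest, offset 2.
next_char = character at position 6 + 2 = 8 -> 'e'

Best match: offset=2, length=2 (matching 'bc' starting at position 4)
LZ77 triple: (2, 2, 'e')


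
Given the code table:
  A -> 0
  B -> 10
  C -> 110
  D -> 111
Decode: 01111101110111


Decoding:
0 -> A
111 -> D
110 -> C
111 -> D
0 -> A
111 -> D


Result: ADCDAD


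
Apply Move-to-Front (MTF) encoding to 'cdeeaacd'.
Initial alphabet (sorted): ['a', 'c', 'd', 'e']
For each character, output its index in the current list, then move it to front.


MTF encoding:
'c': index 1 in ['a', 'c', 'd', 'e'] -> ['c', 'a', 'd', 'e']
'd': index 2 in ['c', 'a', 'd', 'e'] -> ['d', 'c', 'a', 'e']
'e': index 3 in ['d', 'c', 'a', 'e'] -> ['e', 'd', 'c', 'a']
'e': index 0 in ['e', 'd', 'c', 'a'] -> ['e', 'd', 'c', 'a']
'a': index 3 in ['e', 'd', 'c', 'a'] -> ['a', 'e', 'd', 'c']
'a': index 0 in ['a', 'e', 'd', 'c'] -> ['a', 'e', 'd', 'c']
'c': index 3 in ['a', 'e', 'd', 'c'] -> ['c', 'a', 'e', 'd']
'd': index 3 in ['c', 'a', 'e', 'd'] -> ['d', 'c', 'a', 'e']


Output: [1, 2, 3, 0, 3, 0, 3, 3]


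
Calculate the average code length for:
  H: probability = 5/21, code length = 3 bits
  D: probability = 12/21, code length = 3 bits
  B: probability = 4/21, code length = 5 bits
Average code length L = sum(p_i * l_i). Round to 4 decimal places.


Weighted contributions p_i * l_i:
  H: (5/21) * 3 = 15/21
  D: (12/21) * 3 = 36/21
  B: (4/21) * 5 = 20/21
Sum = (15 + 36 + 20)/21 = 71/21

L = 71/21 = 3.3810 bits/symbol


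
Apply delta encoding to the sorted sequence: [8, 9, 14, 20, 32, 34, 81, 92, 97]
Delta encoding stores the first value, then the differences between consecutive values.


First value: 8
Deltas:
  9 - 8 = 1
  14 - 9 = 5
  20 - 14 = 6
  32 - 20 = 12
  34 - 32 = 2
  81 - 34 = 47
  92 - 81 = 11
  97 - 92 = 5


Delta encoded: [8, 1, 5, 6, 12, 2, 47, 11, 5]


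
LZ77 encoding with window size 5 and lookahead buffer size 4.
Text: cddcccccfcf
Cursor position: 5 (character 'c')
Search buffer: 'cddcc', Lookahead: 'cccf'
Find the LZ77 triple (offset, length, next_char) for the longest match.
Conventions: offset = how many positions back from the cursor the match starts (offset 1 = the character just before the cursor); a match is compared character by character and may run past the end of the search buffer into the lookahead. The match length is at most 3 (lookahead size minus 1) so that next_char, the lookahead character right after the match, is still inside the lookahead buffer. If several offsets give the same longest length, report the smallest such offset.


Try each offset into the search buffer:
  offset=1 (pos 4, char 'c'): match length 3
  offset=2 (pos 3, char 'c'): match length 3
  offset=3 (pos 2, char 'd'): match length 0
  offset=4 (pos 1, char 'd'): match length 0
  offset=5 (pos 0, char 'c'): match length 1
Longest match has length 3, found at offsets 1, 2; take the smallest, offset 1.
next_char = character at position 5 + 3 = 8 -> 'f'

Best match: offset=1, length=3 (matching 'ccc' starting at position 4)
LZ77 triple: (1, 3, 'f')


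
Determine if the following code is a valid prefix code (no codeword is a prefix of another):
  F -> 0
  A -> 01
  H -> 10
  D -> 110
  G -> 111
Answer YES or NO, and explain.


Checking each pair (does one codeword prefix another?):
  F='0' vs A='01': prefix -- VIOLATION

NO -- this is NOT a valid prefix code. F (0) is a prefix of A (01).


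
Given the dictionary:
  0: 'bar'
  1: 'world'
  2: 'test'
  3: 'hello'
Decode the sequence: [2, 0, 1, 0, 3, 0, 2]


Look up each index in the dictionary:
  2 -> 'test'
  0 -> 'bar'
  1 -> 'world'
  0 -> 'bar'
  3 -> 'hello'
  0 -> 'bar'
  2 -> 'test'

Decoded: "test bar world bar hello bar test"


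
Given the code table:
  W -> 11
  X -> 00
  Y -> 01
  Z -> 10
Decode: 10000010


Decoding:
10 -> Z
00 -> X
00 -> X
10 -> Z


Result: ZXXZ


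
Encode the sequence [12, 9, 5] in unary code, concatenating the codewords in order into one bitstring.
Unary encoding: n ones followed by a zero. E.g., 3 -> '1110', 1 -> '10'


Encode each number as n ones followed by a terminating 0:
  12 -> 1111111111110 (13 bits)
  9 -> 1111111110 (10 bits)
  5 -> 111110 (6 bits)
Total length = 13 + 10 + 6 = 29 bits.

Unary([12, 9, 5]) = 11111111111101111111110111110 (29 bits)


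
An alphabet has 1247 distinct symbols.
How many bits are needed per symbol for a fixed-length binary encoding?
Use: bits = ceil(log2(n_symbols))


log2(1247) = 10.2842
Bracket: 2^10 = 1024 < 1247 <= 2^11 = 2048
So ceil(log2(1247)) = 11

bits = ceil(log2(1247)) = ceil(10.2842) = 11 bits


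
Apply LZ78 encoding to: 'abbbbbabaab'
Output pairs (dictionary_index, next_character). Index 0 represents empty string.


LZ78 encoding steps:
Dictionary: {0: ''}
Step 1: w='' (idx 0), next='a' -> output (0, 'a'), add 'a' as idx 1
Step 2: w='' (idx 0), next='b' -> output (0, 'b'), add 'b' as idx 2
Step 3: w='b' (idx 2), next='b' -> output (2, 'b'), add 'bb' as idx 3
Step 4: w='bb' (idx 3), next='a' -> output (3, 'a'), add 'bba' as idx 4
Step 5: w='b' (idx 2), next='a' -> output (2, 'a'), add 'ba' as idx 5
Step 6: w='a' (idx 1), next='b' -> output (1, 'b'), add 'ab' as idx 6


Encoded: [(0, 'a'), (0, 'b'), (2, 'b'), (3, 'a'), (2, 'a'), (1, 'b')]


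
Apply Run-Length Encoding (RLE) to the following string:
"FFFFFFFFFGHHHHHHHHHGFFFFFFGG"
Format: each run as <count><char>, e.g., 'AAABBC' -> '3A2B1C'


Scanning runs left to right:
  i=0: run of 'F' x 9 -> '9F'
  i=9: run of 'G' x 1 -> '1G'
  i=10: run of 'H' x 9 -> '9H'
  i=19: run of 'G' x 1 -> '1G'
  i=20: run of 'F' x 6 -> '6F'
  i=26: run of 'G' x 2 -> '2G'

RLE = 9F1G9H1G6F2G


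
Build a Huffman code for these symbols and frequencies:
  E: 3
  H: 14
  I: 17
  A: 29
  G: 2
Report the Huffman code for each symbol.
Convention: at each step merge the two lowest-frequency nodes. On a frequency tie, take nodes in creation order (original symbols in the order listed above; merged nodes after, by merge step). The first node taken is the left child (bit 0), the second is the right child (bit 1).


Huffman tree construction:
Step 1: Merge G(2) + E(3) = 5
Step 2: Merge (G+E)(5) + H(14) = 19
Step 3: Merge I(17) + ((G+E)+H)(19) = 36
Step 4: Merge A(29) + (I+((G+E)+H))(36) = 65
Read each symbol's code off the tree from the root (left child = 0, right child = 1).

Codes:
  E: 1101 (length 4)
  H: 111 (length 3)
  I: 10 (length 2)
  A: 0 (length 1)
  G: 1100 (length 4)
Average code length: 125/65 = 1.9231 bits/symbol


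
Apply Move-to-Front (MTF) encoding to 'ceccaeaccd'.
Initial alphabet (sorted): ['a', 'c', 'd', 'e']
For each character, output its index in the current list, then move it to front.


MTF encoding:
'c': index 1 in ['a', 'c', 'd', 'e'] -> ['c', 'a', 'd', 'e']
'e': index 3 in ['c', 'a', 'd', 'e'] -> ['e', 'c', 'a', 'd']
'c': index 1 in ['e', 'c', 'a', 'd'] -> ['c', 'e', 'a', 'd']
'c': index 0 in ['c', 'e', 'a', 'd'] -> ['c', 'e', 'a', 'd']
'a': index 2 in ['c', 'e', 'a', 'd'] -> ['a', 'c', 'e', 'd']
'e': index 2 in ['a', 'c', 'e', 'd'] -> ['e', 'a', 'c', 'd']
'a': index 1 in ['e', 'a', 'c', 'd'] -> ['a', 'e', 'c', 'd']
'c': index 2 in ['a', 'e', 'c', 'd'] -> ['c', 'a', 'e', 'd']
'c': index 0 in ['c', 'a', 'e', 'd'] -> ['c', 'a', 'e', 'd']
'd': index 3 in ['c', 'a', 'e', 'd'] -> ['d', 'c', 'a', 'e']


Output: [1, 3, 1, 0, 2, 2, 1, 2, 0, 3]


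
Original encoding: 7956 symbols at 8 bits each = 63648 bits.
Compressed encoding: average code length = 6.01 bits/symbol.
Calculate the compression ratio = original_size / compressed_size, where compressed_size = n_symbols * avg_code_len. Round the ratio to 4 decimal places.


original_size = n_symbols * orig_bits = 7956 * 8 = 63648 bits
compressed_size = n_symbols * avg_code_len = 7956 * 6.01 = 47815.56 bits
ratio = original_size / compressed_size = 63648 / 47815.56 = 1.3311

Compression ratio = 1.3311


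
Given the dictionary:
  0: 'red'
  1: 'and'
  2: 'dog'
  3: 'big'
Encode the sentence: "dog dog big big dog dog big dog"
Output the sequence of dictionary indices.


Look up each word in the dictionary:
  'dog' -> 2
  'dog' -> 2
  'big' -> 3
  'big' -> 3
  'dog' -> 2
  'dog' -> 2
  'big' -> 3
  'dog' -> 2

Encoded: [2, 2, 3, 3, 2, 2, 3, 2]


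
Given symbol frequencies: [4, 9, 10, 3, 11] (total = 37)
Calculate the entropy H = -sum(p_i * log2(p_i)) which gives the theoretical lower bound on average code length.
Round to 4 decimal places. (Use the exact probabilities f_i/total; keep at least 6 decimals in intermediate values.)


Per-symbol terms -p_i * log2(p_i) with p_i = f_i/37:
  p = 4/37 = 0.108108: log2(p) = -3.209453, -p*log2(p) = 0.346968
  p = 9/37 = 0.243243: log2(p) = -2.039528, -p*log2(p) = 0.496101
  p = 10/37 = 0.270270: log2(p) = -1.887525, -p*log2(p) = 0.510142
  p = 3/37 = 0.081081: log2(p) = -3.624491, -p*log2(p) = 0.293878
  p = 11/37 = 0.297297: log2(p) = -1.750022, -p*log2(p) = 0.520277
H = 0.346968 + 0.496101 + 0.510142 + 0.293878 + 0.520277 = 2.167366

H = 2.1674 bits/symbol


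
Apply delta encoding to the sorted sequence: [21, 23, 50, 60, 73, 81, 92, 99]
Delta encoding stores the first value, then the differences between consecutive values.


First value: 21
Deltas:
  23 - 21 = 2
  50 - 23 = 27
  60 - 50 = 10
  73 - 60 = 13
  81 - 73 = 8
  92 - 81 = 11
  99 - 92 = 7


Delta encoded: [21, 2, 27, 10, 13, 8, 11, 7]


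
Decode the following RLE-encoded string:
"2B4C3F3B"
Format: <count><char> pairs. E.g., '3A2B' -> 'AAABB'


Expanding each <count><char> pair:
  2B -> 'BB'
  4C -> 'CCCC'
  3F -> 'FFF'
  3B -> 'BBB'

Decoded = BBCCCCFFFBBB


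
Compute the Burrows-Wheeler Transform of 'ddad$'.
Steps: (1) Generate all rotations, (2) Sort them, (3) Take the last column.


Rotations (sorted):
  0: $ddad -> last char: d
  1: ad$dd -> last char: d
  2: d$dda -> last char: a
  3: dad$d -> last char: d
  4: ddad$ -> last char: $


BWT = ddad$


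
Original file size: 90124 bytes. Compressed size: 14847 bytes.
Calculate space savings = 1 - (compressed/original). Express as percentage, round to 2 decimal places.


ratio = compressed/original = 14847/90124 = 0.16474
savings = 1 - ratio = 1 - 0.16474 = 0.83526
as a percentage: 0.83526 * 100 = 83.53%

Space savings = 1 - 14847/90124 = 83.53%


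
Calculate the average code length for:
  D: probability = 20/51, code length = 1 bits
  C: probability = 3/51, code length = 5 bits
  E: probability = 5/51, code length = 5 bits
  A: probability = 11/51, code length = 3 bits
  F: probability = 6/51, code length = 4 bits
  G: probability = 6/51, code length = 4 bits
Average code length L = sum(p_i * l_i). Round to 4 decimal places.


Weighted contributions p_i * l_i:
  D: (20/51) * 1 = 20/51
  C: (3/51) * 5 = 15/51
  E: (5/51) * 5 = 25/51
  A: (11/51) * 3 = 33/51
  F: (6/51) * 4 = 24/51
  G: (6/51) * 4 = 24/51
Sum = (20 + 15 + 25 + 33 + 24 + 24)/51 = 141/51

L = 141/51 = 2.7647 bits/symbol


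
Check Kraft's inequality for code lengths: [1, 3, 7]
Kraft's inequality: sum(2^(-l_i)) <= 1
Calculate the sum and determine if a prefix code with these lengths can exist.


Sum = 2^(-1) + 2^(-3) + 2^(-7)
    = 0.5 + 0.125 + 0.0078125
    = 81/128 = 0.6328125
Since 0.6328125 <= 1, Kraft's inequality IS satisfied.
A prefix code with these lengths CAN exist.

Kraft sum = 0.6328125. Satisfied.


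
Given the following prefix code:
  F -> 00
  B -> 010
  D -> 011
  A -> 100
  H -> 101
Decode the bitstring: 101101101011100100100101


Decoding step by step:
Bits 101 -> H
Bits 101 -> H
Bits 101 -> H
Bits 011 -> D
Bits 100 -> A
Bits 100 -> A
Bits 100 -> A
Bits 101 -> H


Decoded message: HHHDAAAH


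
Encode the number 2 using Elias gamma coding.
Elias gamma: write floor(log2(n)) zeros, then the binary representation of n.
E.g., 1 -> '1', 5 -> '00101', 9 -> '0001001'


num_bits = floor(log2(2)) + 1 = 2
leading_zeros = num_bits - 1 = 1
binary(2) = 10

Elias gamma(2) = '0' + '10' = 010 (3 bits)


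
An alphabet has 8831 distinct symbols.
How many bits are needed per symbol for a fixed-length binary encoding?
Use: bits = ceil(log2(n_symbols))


log2(8831) = 13.1084
Bracket: 2^13 = 8192 < 8831 <= 2^14 = 16384
So ceil(log2(8831)) = 14

bits = ceil(log2(8831)) = ceil(13.1084) = 14 bits


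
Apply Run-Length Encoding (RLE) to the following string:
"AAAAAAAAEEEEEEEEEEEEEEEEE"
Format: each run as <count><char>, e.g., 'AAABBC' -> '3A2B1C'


Scanning runs left to right:
  i=0: run of 'A' x 8 -> '8A'
  i=8: run of 'E' x 17 -> '17E'

RLE = 8A17E


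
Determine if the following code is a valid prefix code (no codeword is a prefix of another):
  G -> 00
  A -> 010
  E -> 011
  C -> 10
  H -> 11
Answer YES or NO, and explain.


Checking each pair (does one codeword prefix another?):
  G='00' vs A='010': no prefix
  G='00' vs E='011': no prefix
  G='00' vs C='10': no prefix
  G='00' vs H='11': no prefix
  A='010' vs G='00': no prefix
  A='010' vs E='011': no prefix
  A='010' vs C='10': no prefix
  A='010' vs H='11': no prefix
  E='011' vs G='00': no prefix
  E='011' vs A='010': no prefix
  E='011' vs C='10': no prefix
  E='011' vs H='11': no prefix
  C='10' vs G='00': no prefix
  C='10' vs A='010': no prefix
  C='10' vs E='011': no prefix
  C='10' vs H='11': no prefix
  H='11' vs G='00': no prefix
  H='11' vs A='010': no prefix
  H='11' vs E='011': no prefix
  H='11' vs C='10': no prefix
No violation found over all pairs.

YES -- this is a valid prefix code. No codeword is a prefix of any other codeword.
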